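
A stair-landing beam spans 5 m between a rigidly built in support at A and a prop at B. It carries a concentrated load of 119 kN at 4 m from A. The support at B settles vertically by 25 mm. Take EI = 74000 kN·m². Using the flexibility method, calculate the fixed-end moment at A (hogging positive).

Choose R_B as the redundant. The primary structure is the cantilever fixed at A.
Deflection at B on the released cantilever, summing each load's contribution:
  point load 119 at a = 4: Pa²(3L − a)/(6EI) = 3491/EI
Flexibility coefficient — unit upward force at B: δ_{BB} = L³/(3EI) = 41.67/EI.
With EI = 74000 kN·m²: δ_0 = 0.047171 m and δ_{BB} = 0.000563 m/kN.
Compatibility — the beam at B must follow the support down by 0.025 m: δ_0 − R_B·δ_{BB} = 0.025, so R_B = (0.047171 − 0.025)/0.000563 = 39.38 kN.
Moment equilibrium about A: M_A = Σ(load moments about A) − R_B·L = 476 − 39.38×5 = 279.1 kN·m.

M_A = 279.1 kN·m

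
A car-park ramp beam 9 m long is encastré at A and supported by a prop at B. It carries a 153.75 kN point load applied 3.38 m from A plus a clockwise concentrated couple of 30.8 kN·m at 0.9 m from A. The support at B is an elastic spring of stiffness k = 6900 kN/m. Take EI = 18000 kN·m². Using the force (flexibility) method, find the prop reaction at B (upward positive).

Remove the prop at B; the released (primary) structure is a cantilever built in at A.
Deflection at B on the released cantilever, summing each load's contribution:
  point load 153.75 at a = 3.38: Pa²(3L − a)/(6EI) = 6915/EI
  clockwise couple 30.8 at a = 0.9: M₀a(2L − a)/(2EI) = 237/EI
  δ_0 = 7152/EI
Tip deflection under a unit load at B: L³/(3EI) = 243/EI.
With EI = 18000 kN·m²: δ_0 = 0.39732 m and δ_{BB} = 0.0135 m/kN.
Compatibility — the spring shortens by R_B/k under the reaction it provides: δ_0 − R_B·δ_{BB} = R_B/k. With 1/k = 0.000145 m/kN, R_B = δ_0 / (δ_{BB} + 1/k) = 0.39732 / (0.0135 + 0.000145) = 29.12 kN.

R_B = 29.12 kN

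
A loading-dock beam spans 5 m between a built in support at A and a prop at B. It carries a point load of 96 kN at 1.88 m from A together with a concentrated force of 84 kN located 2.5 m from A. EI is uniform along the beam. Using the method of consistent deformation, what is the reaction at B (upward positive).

R_B = 44.06 kN

Release the roller at B. Primary structure: cantilever fixed at A.
Deflection at B on the released cantilever, summing each load's contribution:
  point load 96 at a = 1.88: Pa²(3L − a)/(6EI) = 741.9/EI
  point load 84 at a = 2.5: Pa²(3L − a)/(6EI) = 1094/EI
  δ_0 = 1836/EI
Tip deflection under a unit load at B: L³/(3EI) = 41.67/EI.
The prop prevents deflection at B: R_B = δ_0/δ_{BB} = 1836/41.67 = 44.06 kN.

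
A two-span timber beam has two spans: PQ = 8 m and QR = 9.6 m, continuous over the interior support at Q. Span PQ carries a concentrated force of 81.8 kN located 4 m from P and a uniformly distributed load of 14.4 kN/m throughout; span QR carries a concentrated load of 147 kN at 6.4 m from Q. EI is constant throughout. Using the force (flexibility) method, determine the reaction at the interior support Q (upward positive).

Release continuity at Q by inserting a hinge; the redundant is the internal moment M_Q. The primary structure is two simply-supported spans PQ and QR.
Rotations at Q on the released spans (each span's end-slope, ×1/EI):
  span PQ: point load 81.8 at a = 4: Pab(L + a)/(6LEI) = 327.2/EI
  span PQ: UDL 14.4: wL³/(24EI) = 307.2/EI
  span QR: point load 147 at a = 6.4: Pab(L + b)/(6LEI) = 669/EI
  relative rotation θ_0 = (634.4 + 669)/EI = 1303/EI
A unit hogging moment at Q produces rotation L₁/(3EI) + L₂/(3EI) = 5.867/EI.
Compatibility: M_Q·(L₁+L₂)/(3EI) = θ_0, giving M_Q = 222.2 kN·m (hogging).
Span PQ, ΣM about P with M_Q applied at Q: R_Q^{PQ}·8 = 788 + 222.2, so R_Q^{PQ} = 126.3 kN and R_P = 197 − 126.3 = 70.73 kN.
Span QR, ΣM about R: R_Q^{QR}·9.6 = 470.4 + 222.2, so R_Q^{QR} = 72.14 kN and R_R = 147 − 72.14 = 74.86 kN.
R_Q = 126.3 + 72.14 = 198.4 kN.

R_Q = 198.4 kN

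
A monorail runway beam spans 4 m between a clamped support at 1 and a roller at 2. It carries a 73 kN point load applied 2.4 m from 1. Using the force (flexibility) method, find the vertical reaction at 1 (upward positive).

Take the reaction at 2 as the redundant and release it; the primary structure is a cantilever fixed at 1.
Downward deflection at the released point 2 due to the loads:
  point load 73 at a = 2.4: Pa²(3L − a)/(6EI) = 672.8/EI
Flexibility coefficient — unit upward force at 2: δ_{22} = L³/(3EI) = 21.33/EI.
The prop prevents deflection at 2: R_2 = δ_0/δ_{22} = 672.8/21.33 = 31.54 kN.
Vertical equilibrium: R_1 = ΣP − R_2 = 73 − 31.54 = 41.46 kN.

R_1 = 41.46 kN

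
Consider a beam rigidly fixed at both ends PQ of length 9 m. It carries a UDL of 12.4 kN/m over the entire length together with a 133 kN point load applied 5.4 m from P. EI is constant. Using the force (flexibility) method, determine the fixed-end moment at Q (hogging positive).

Take the two fixed-end moments M_P, M_Q as redundants; the released structure is the simple span PQ.
End rotations of the released simple span under the applied load (×1/EI):
  at P: UDL 12.4: wL³/(24EI) = 376.6/EI
  at Q: UDL 12.4: wL³/(24EI) = 376.6/EI
  at P: point load 133 at a = 5.4: Pab(L + b)/(6LEI) = 603.3/EI
  at Q: point load 133 at a = 5.4: Pab(L + a)/(6LEI) = 689.5/EI
  θ_P0 = 979.9/EI,  θ_Q0 = 1066/EI
Flexibility coefficients: a unit moment at one end gives L/(3EI) there and L/(6EI) at the far end, so f₁₁ = f₂₂ = 3/EI and f₁₂ = f₂₁ = 1.5/EI.
Compatibility — zero rotation at each built-in end:
  3 M_P + 1.5 M_Q = 979.9
  1.5 M_P + 3 M_Q = 1066
Solving the pair gives M_P = 198.6 kN·m and M_Q = 256.1 kN·m (hogging).

M_Q = 256.1 kN·m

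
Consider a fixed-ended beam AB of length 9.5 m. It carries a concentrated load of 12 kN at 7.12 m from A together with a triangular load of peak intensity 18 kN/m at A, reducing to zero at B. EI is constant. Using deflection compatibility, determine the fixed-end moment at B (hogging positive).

Take the two fixed-end moments M_A, M_B as redundants; the released structure is the simple span AB.
End rotations of the released simple span under the applied load (×1/EI):
  at A: point load 12 at a = 7.12: Pab(L + b)/(6LEI) = 42.38/EI
  at B: point load 12 at a = 7.12: Pab(L + a)/(6LEI) = 59.29/EI
  at A: triangular load, peak 18: w₀L³/(45EI) = 342.9/EI
  at B: triangular load, peak 18: 7w₀L³/(360EI) = 300.1/EI
  θ_A0 = 385.3/EI,  θ_B0 = 359.4/EI
Flexibility coefficients: a unit moment at one end gives L/(3EI) there and L/(6EI) at the far end, so f₁₁ = f₂₂ = 3.167/EI and f₁₂ = f₂₁ = 1.583/EI.
Compatibility — zero rotation at each built-in end:
  3.167 M_A + 1.583 M_B = 385.3
  1.583 M_A + 3.167 M_B = 359.4
Solving the pair gives M_A = 86.59 kN·m and M_B = 70.19 kN·m (hogging).

M_B = 70.19 kN·m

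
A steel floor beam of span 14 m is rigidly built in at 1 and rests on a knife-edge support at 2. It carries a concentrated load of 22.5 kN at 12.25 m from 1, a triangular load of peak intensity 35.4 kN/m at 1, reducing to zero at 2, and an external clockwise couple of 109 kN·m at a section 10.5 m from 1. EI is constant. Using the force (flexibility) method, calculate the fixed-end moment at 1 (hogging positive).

M_1 = 437.7 kN·m

Choose R_2 as the redundant. The primary structure is the cantilever fixed at 1.
Downward deflection at the released point 2 due to the loads:
  point load 22.5 at a = 12.25: Pa²(3L − a)/(6EI) = 16741/EI
  triangular load, peak 35.4 at the fixed end: w₀L⁴/(30EI) = 45331/EI
  clockwise couple 109 at a = 10.5: M₀a(2L − a)/(2EI) = 10014/EI
  δ_0 = 72087/EI
Tip deflection under a unit load at 2: L³/(3EI) = 914.7/EI.
Compatibility at 2: δ_0 − R_2·δ_{22} = 0, so R_2 = 72087/914.7 = 78.81 kN.
Moment equilibrium about 1: M_1 = Σ(load moments about 1) − R_2·L = 1541 − 78.81×14 = 437.7 kN·m.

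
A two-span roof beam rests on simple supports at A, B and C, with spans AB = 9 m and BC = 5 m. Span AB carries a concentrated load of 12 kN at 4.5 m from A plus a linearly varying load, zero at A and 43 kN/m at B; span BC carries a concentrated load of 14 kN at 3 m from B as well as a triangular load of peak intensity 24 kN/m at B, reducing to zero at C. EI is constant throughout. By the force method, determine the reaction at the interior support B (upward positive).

Release continuity at B by inserting a hinge; the redundant is the internal moment M_B. The primary structure is two simply-supported spans AB and BC.
Discontinuity in slope at B on the released structure — sum the simple-span end rotations:
  span AB: point load 12 at a = 4.5: Pab(L + a)/(6LEI) = 60.75/EI
  span AB: triangular load, peak 43: w₀L³/(45EI) = 696.6/EI
  span BC: point load 14 at a = 3: Pab(L + b)/(6LEI) = 19.6/EI
  span BC: triangular load, peak 24: w₀L³/(45EI) = 66.67/EI
  relative rotation θ_0 = (757.4 + 86.27)/EI = 843.6/EI
A unit hogging moment at B produces rotation L₁/(3EI) + L₂/(3EI) = 4.667/EI.
Compatibility: M_B·(L₁+L₂)/(3EI) = θ_0, giving M_B = 180.8 kN·m (hogging).
Span AB, ΣM about A with M_B applied at B: R_B^{AB}·9 = 1215 + 180.8, so R_B^{AB} = 155.1 kN and R_A = 205.5 − 155.1 = 50.41 kN.
Span BC, ΣM about C: R_B^{BC}·5 = 228 + 180.8, so R_B^{BC} = 81.75 kN and R_C = 74 − 81.75 = -7.755 kN.
R_B = 155.1 + 81.75 = 236.8 kN.

R_B = 236.8 kN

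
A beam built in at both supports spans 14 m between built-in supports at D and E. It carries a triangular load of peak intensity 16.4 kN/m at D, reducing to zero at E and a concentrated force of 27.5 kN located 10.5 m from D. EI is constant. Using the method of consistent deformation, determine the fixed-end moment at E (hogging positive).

Take the two fixed-end moments M_D, M_E as redundants; the released structure is the simple span DE.
On the primary (simply-supported) span, the end slopes from the loading are:
  at D: triangular load, peak 16.4: w₀L³/(45EI) = 1000/EI
  at E: triangular load, peak 16.4: 7w₀L³/(360EI) = 875/EI
  at D: point load 27.5 at a = 10.5: Pab(L + b)/(6LEI) = 210.5/EI
  at E: point load 27.5 at a = 10.5: Pab(L + a)/(6LEI) = 294.8/EI
  θ_D0 = 1211/EI,  θ_E0 = 1170/EI
Flexibility coefficients: a unit moment at one end gives L/(3EI) there and L/(6EI) at the far end, so f₁₁ = f₂₂ = 4.667/EI and f₁₂ = f₂₁ = 2.333/EI.
Compatibility — zero rotation at each built-in end:
  4.667 M_D + 2.333 M_E = 1211
  2.333 M_D + 4.667 M_E = 1170
Solving the pair gives M_D = 178.8 kN·m and M_E = 161.3 kN·m (hogging).

M_E = 161.3 kN·m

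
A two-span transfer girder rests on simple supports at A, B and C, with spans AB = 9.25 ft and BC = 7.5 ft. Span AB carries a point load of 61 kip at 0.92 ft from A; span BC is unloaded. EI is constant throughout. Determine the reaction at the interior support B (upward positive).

Take M_B as the redundant. Released structure: two simple spans AB and BC with a hinge at B.
Discontinuity in slope at B on the released structure — sum the simple-span end rotations:
  span AB: point load 61 at a = 0.92: Pab(L + a)/(6LEI) = 85.66/EI
  relative rotation θ_0 = (85.66 + 0)/EI = 85.66/EI
A unit hogging moment at B produces rotation L₁/(3EI) + L₂/(3EI) = 5.583/EI.
Compatibility: M_B·(L₁+L₂)/(3EI) = θ_0, giving M_B = 15.34 kip·ft (hogging).
Span AB, ΣM about A with M_B applied at B: R_B^{AB}·9.25 = 56.12 + 15.34, so R_B^{AB} = 7.726 kip and R_A = 61 − 7.726 = 53.27 kip.
Span BC, ΣM about C: R_B^{BC}·7.5 = 0 + 15.34, so R_B^{BC} = 2.046 kip and R_C = 0 − 2.046 = -2.046 kip.
R_B = 7.726 + 2.046 = 9.771 kip.

R_B = 9.771 kip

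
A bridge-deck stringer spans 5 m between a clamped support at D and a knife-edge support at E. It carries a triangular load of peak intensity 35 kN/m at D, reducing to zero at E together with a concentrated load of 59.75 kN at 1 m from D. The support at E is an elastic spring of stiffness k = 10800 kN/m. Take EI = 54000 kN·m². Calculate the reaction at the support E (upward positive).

Take the reaction at E as the redundant and release it; the primary structure is a cantilever fixed at D.
Deflection at E on the released cantilever, summing each load's contribution:
  triangular load, peak 35 at the fixed end: w₀L⁴/(30EI) = 729.2/EI
  point load 59.75 at a = 1: Pa²(3L − a)/(6EI) = 139.4/EI
  δ_0 = 868.6/EI
Tip deflection under a unit load at E: L³/(3EI) = 41.67/EI.
With EI = 54000 kN·m²: δ_0 = 0.016085 m and δ_{EE} = 0.000772 m/kN.
Compatibility — the spring shortens by R_E/k under the reaction it provides: δ_0 − R_E·δ_{EE} = R_E/k. With 1/k = 0.000093 m/kN, R_E = δ_0 / (δ_{EE} + 1/k) = 0.016085 / (0.000772 + 0.000093) = 18.61 kN.

R_E = 18.61 kN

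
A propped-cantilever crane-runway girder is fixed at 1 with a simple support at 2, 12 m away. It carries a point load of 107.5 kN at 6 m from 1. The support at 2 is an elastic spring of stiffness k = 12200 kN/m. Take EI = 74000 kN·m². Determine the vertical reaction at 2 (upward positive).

R_2 = 33.24 kN

Take the reaction at 2 as the redundant and release it; the primary structure is a cantilever fixed at 1.
Free-end deflection of the primary structure under the applied loading (downward +):
  point load 107.5 at a = 6: Pa²(3L − a)/(6EI) = 19350/EI
Tip deflection under a unit load at 2: L³/(3EI) = 576/EI.
With EI = 74000 kN·m²: δ_0 = 0.26149 m and δ_{22} = 0.007784 m/kN.
Compatibility — the spring shortens by R_2/k under the reaction it provides: δ_0 − R_2·δ_{22} = R_2/k. With 1/k = 0.000082 m/kN, R_2 = δ_0 / (δ_{22} + 1/k) = 0.26149 / (0.007784 + 0.000082) = 33.24 kN.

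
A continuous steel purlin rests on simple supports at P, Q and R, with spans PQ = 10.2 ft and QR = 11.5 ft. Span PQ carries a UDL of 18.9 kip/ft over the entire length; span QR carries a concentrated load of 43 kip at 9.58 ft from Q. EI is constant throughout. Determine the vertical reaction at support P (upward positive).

R_P = 82.98 kip

Take M_Q as the redundant. Released structure: two simple spans PQ and QR with a hinge at Q.
Rotations at Q on the released spans (each span's end-slope, ×1/EI):
  span PQ: UDL 18.9: wL³/(24EI) = 835.7/EI
  span QR: point load 43 at a = 9.58: Pab(L + b)/(6LEI) = 153.8/EI
  relative rotation θ_0 = (835.7 + 153.8)/EI = 989.5/EI
A unit hogging moment at Q produces rotation L₁/(3EI) + L₂/(3EI) = 7.233/EI.
Slope continuity at Q: θ_0 = M_Q·7.233/EI, so M_Q = 989.5/7.233 = 136.8 kip·ft (hogging).
Span PQ, ΣM about P with M_Q applied at Q: R_Q^{PQ}·10.2 = 983.2 + 136.8, so R_Q^{PQ} = 109.8 kip and R_P = 192.8 − 109.8 = 82.98 kip.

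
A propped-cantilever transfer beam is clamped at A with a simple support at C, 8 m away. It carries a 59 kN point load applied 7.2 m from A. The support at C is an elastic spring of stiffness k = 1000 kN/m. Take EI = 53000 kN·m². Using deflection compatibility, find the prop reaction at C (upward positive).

Release the roller at C. Primary structure: cantilever fixed at A.
Downward deflection at the released point C due to the loads:
  point load 59 at a = 7.2: Pa²(3L − a)/(6EI) = 8564/EI
Tip deflection under a unit load at C: L³/(3EI) = 170.7/EI.
With EI = 53000 kN·m²: δ_0 = 0.16158 m and δ_{CC} = 0.00322 m/kN.
Compatibility — the spring shortens by R_C/k under the reaction it provides: δ_0 − R_C·δ_{CC} = R_C/k. With 1/k = 0.001 m/kN, R_C = δ_0 / (δ_{CC} + 1/k) = 0.16158 / (0.00322 + 0.001) = 38.29 kN.

R_C = 38.29 kN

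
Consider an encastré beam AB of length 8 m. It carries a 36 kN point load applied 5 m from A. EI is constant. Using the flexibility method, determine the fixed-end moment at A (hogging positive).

M_A = 25.31 kN·m

Release both end moments; the primary structure is a simply-supported span AB with redundants M_A and M_B.
Simple-span end rotations at A and B under the given loads:
  at A: point load 36 at a = 5: Pab(L + b)/(6LEI) = 123.8/EI
  at B: point load 36 at a = 5: Pab(L + a)/(6LEI) = 146.2/EI
  θ_A0 = 123.8/EI,  θ_B0 = 146.2/EI
Flexibility coefficients: a unit moment at one end gives L/(3EI) there and L/(6EI) at the far end, so f₁₁ = f₂₂ = 2.667/EI and f₁₂ = f₂₁ = 1.333/EI.
Compatibility — zero rotation at each built-in end:
  2.667 M_A + 1.333 M_B = 123.8
  1.333 M_A + 2.667 M_B = 146.2
Solving the pair gives M_A = 25.31 kN·m and M_B = 42.19 kN·m (hogging).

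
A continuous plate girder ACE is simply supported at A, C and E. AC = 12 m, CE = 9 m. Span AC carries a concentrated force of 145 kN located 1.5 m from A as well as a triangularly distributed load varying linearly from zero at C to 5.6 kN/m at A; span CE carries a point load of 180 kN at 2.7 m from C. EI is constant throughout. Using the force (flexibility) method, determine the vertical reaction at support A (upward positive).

R_A = 131.6 kN

Insert a hinge at C; M_C is the redundant, and each span becomes simply supported.
Discontinuity in slope at C on the released structure — sum the simple-span end rotations:
  span AC: point load 145 at a = 1.5: Pab(L + a)/(6LEI) = 428.2/EI
  span AC: triangular load, peak 5.6: 7w₀L³/(360EI) = 188.2/EI
  span CE: point load 180 at a = 2.7: Pab(L + b)/(6LEI) = 867.5/EI
  relative rotation θ_0 = (616.4 + 867.5)/EI = 1484/EI
A unit hogging moment at C produces rotation L₁/(3EI) + L₂/(3EI) = 7/EI.
Compatibility: M_C·(L₁+L₂)/(3EI) = θ_0, giving M_C = 212 kN·m (hogging).
Span AC, ΣM about A with M_C applied at C: R_C^{AC}·12 = 351.9 + 212, so R_C^{AC} = 46.99 kN and R_A = 178.6 − 46.99 = 131.6 kN.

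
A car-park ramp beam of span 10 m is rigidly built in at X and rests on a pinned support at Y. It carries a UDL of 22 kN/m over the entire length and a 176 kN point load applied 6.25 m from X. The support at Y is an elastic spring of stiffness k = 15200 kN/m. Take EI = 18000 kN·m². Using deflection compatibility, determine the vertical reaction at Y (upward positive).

Choose R_Y as the redundant. The primary structure is the cantilever fixed at X.
Downward deflection at the released point Y due to the loads:
  UDL 22: wL⁴/(8EI) = 27500/EI
  point load 176 at a = 6.25: Pa²(3L − a)/(6EI) = 27214/EI
  δ_0 = 54714/EI
Flexibility coefficient — unit upward force at Y: δ_{YY} = L³/(3EI) = 333.3/EI.
With EI = 18000 kN·m²: δ_0 = 3.0396 m and δ_{YY} = 0.018519 m/kN.
Compatibility — the spring shortens by R_Y/k under the reaction it provides: δ_0 − R_Y·δ_{YY} = R_Y/k. With 1/k = 0.000066 m/kN, R_Y = δ_0 / (δ_{YY} + 1/k) = 3.0396 / (0.018519 + 0.000066) = 163.6 kN.

R_Y = 163.6 kN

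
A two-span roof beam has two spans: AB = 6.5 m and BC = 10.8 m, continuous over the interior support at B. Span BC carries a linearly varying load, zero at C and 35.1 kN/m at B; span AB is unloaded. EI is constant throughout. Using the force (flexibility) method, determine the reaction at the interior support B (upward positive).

R_B = 168.4 kN

Take M_B as the redundant. Released structure: two simple spans AB and BC with a hinge at B.
Rotations at B on the released spans (each span's end-slope, ×1/EI):
  span BC: triangular load, peak 35.1: w₀L³/(45EI) = 982.6/EI
  relative rotation θ_0 = (0 + 982.6)/EI = 982.6/EI
A unit hogging moment at B produces rotation L₁/(3EI) + L₂/(3EI) = 5.767/EI.
Compatibility: M_B·(L₁+L₂)/(3EI) = θ_0, giving M_B = 170.4 kN·m (hogging).
Span AB, ΣM about A with M_B applied at B: R_B^{AB}·6.5 = 0 + 170.4, so R_B^{AB} = 26.21 kN and R_A = 0 − 26.21 = -26.21 kN.
Span BC, ΣM about C: R_B^{BC}·10.8 = 1365 + 170.4, so R_B^{BC} = 142.1 kN and R_C = 189.5 − 142.1 = 47.4 kN.
R_B = 26.21 + 142.1 = 168.4 kN.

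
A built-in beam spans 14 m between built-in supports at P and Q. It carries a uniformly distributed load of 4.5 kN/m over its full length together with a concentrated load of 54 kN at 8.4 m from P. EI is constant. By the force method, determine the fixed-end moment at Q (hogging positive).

M_Q = 182.4 kN·m

Take the two fixed-end moments M_P, M_Q as redundants; the released structure is the simple span PQ.
Simple-span end rotations at P and Q under the given loads:
  at P: UDL 4.5: wL³/(24EI) = 514.5/EI
  at Q: UDL 4.5: wL³/(24EI) = 514.5/EI
  at P: point load 54 at a = 8.4: Pab(L + b)/(6LEI) = 592.7/EI
  at Q: point load 54 at a = 8.4: Pab(L + a)/(6LEI) = 677.4/EI
  θ_P0 = 1107/EI,  θ_Q0 = 1192/EI
Flexibility coefficients: a unit moment at one end gives L/(3EI) there and L/(6EI) at the far end, so f₁₁ = f₂₂ = 4.667/EI and f₁₂ = f₂₁ = 2.333/EI.
Compatibility — zero rotation at each built-in end:
  4.667 M_P + 2.333 M_Q = 1107
  2.333 M_P + 4.667 M_Q = 1192
Solving the pair gives M_P = 146.1 kN·m and M_Q = 182.4 kN·m (hogging).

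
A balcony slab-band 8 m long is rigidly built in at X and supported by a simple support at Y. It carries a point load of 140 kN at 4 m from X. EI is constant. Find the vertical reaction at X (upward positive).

Take the reaction at Y as the redundant and release it; the primary structure is a cantilever fixed at X.
Downward deflection at the released point Y due to the loads:
  point load 140 at a = 4: Pa²(3L − a)/(6EI) = 7467/EI
Tip deflection under a unit load at Y: L³/(3EI) = 170.7/EI.
Compatibility at Y: δ_0 − R_Y·δ_{YY} = 0, so R_Y = 7467/170.7 = 43.75 kN.
Vertical equilibrium: R_X = ΣP − R_Y = 140 − 43.75 = 96.25 kN.

R_X = 96.25 kN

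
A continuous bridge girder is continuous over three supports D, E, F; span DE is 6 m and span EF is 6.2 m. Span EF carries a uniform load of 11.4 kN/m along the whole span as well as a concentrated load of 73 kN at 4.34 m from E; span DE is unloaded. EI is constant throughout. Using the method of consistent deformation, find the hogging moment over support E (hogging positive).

M_E = 59.23 kN·m

Release continuity at E by inserting a hinge; the redundant is the internal moment M_E. The primary structure is two simply-supported spans DE and EF.
Discontinuity in slope at E on the released structure — sum the simple-span end rotations:
  span EF: UDL 11.4: wL³/(24EI) = 113.2/EI
  span EF: point load 73 at a = 4.34: Pab(L + b)/(6LEI) = 127.7/EI
  relative rotation θ_0 = (0 + 240.9)/EI = 240.9/EI
A unit hogging moment at E produces rotation L₁/(3EI) + L₂/(3EI) = 4.067/EI.
Slope continuity at E: θ_0 = M_E·4.067/EI, so M_E = 240.9/4.067 = 59.23 kN·m (hogging).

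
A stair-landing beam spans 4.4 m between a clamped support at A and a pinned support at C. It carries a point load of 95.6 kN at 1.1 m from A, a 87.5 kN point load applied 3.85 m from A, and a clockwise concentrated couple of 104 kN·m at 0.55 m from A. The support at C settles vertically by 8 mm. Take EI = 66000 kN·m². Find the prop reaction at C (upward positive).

Release the roller at C. Primary structure: cantilever fixed at A.
Deflection at C on the released cantilever, summing each load's contribution:
  point load 95.6 at a = 1.1: Pa²(3L − a)/(6EI) = 233.3/EI
  point load 87.5 at a = 3.85: Pa²(3L − a)/(6EI) = 2021/EI
  clockwise couple 104 at a = 0.55: M₀a(2L − a)/(2EI) = 235.9/EI
  δ_0 = 2490/EI
Flexibility coefficient — unit upward force at C: δ_{CC} = L³/(3EI) = 28.39/EI.
With EI = 66000 kN·m²: δ_0 = 0.037732 m and δ_{CC} = 0.00043 m/kN.
Compatibility — the beam at C must follow the support down by 0.008 m: δ_0 − R_C·δ_{CC} = 0.008, so R_C = (0.037732 − 0.008)/0.00043 = 69.11 kN.

R_C = 69.11 kN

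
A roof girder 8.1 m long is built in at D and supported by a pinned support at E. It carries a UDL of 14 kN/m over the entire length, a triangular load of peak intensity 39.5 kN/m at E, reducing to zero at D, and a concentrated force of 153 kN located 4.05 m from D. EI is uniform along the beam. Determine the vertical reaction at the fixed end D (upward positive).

R_D = 248.1 kN

Choose R_E as the redundant. The primary structure is the cantilever fixed at D.
Deflection at E on the released cantilever, summing each load's contribution:
  UDL 14: wL⁴/(8EI) = 7533/EI
  triangular load, peak 39.5 at the free end: 11w₀L⁴/(120EI) = 15587/EI
  point load 153 at a = 4.05: Pa²(3L − a)/(6EI) = 8470/EI
  δ_0 = 31590/EI
Tip deflection under a unit load at E: L³/(3EI) = 177.1/EI.
Compatibility at E: δ_0 − R_E·δ_{EE} = 0, so R_E = 31590/177.1 = 178.3 kN.
Vertical equilibrium: R_D = ΣP − R_E = 426.4 − 178.3 = 248.1 kN.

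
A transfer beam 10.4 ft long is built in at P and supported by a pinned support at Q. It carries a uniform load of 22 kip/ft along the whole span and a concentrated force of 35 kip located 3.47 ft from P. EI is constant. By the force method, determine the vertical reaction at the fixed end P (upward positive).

Release the roller at Q. Primary structure: cantilever fixed at P.
Free-end deflection of the primary structure under the applied loading (downward +):
  UDL 22: wL⁴/(8EI) = 32171/EI
  point load 35 at a = 3.47: Pa²(3L − a)/(6EI) = 1948/EI
  δ_0 = 34119/EI
Flexibility coefficient — unit upward force at Q: δ_{QQ} = L³/(3EI) = 375/EI.
Compatibility at Q: δ_0 − R_Q·δ_{QQ} = 0, so R_Q = 34119/375 = 90.99 kip.
Vertical equilibrium: R_P = ΣP − R_Q = 263.8 − 90.99 = 172.8 kip.

R_P = 172.8 kip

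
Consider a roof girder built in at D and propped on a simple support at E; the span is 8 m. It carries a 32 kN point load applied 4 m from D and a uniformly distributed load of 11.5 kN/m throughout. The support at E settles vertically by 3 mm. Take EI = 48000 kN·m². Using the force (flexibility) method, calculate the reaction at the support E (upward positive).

Release the roller at E. Primary structure: cantilever fixed at D.
Free-end deflection of the primary structure under the applied loading (downward +):
  point load 32 at a = 4: Pa²(3L − a)/(6EI) = 1707/EI
  UDL 11.5: wL⁴/(8EI) = 5888/EI
  δ_0 = 7595/EI
Flexibility coefficient — unit upward force at E: δ_{EE} = L³/(3EI) = 170.7/EI.
With EI = 48000 kN·m²: δ_0 = 0.15822 m and δ_{EE} = 0.003556 m/kN.
Compatibility — the beam at E must follow the support down by 0.003 m: δ_0 − R_E·δ_{EE} = 0.003, so R_E = (0.15822 − 0.003)/0.003556 = 43.66 kN.

R_E = 43.66 kN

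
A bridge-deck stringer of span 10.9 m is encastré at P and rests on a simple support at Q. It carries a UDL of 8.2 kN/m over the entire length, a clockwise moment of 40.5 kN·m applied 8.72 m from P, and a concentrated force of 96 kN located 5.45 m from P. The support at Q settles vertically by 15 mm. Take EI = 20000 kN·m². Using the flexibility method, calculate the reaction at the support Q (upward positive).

Release the roller at Q. Primary structure: cantilever fixed at P.
Downward deflection at the released point Q due to the loads:
  UDL 8.2: wL⁴/(8EI) = 14469/EI
  clockwise couple 40.5 at a = 8.72: M₀a(2L − a)/(2EI) = 2310/EI
  point load 96 at a = 5.45: Pa²(3L − a)/(6EI) = 12950/EI
  δ_0 = 29729/EI
Tip deflection under a unit load at Q: L³/(3EI) = 431.7/EI.
With EI = 20000 kN·m²: δ_0 = 1.4864 m and δ_{QQ} = 0.021584 m/kN.
Compatibility — the beam at Q must follow the support down by 0.015 m: δ_0 − R_Q·δ_{QQ} = 0.015, so R_Q = (1.4864 − 0.015)/0.021584 = 68.17 kN.

R_Q = 68.17 kN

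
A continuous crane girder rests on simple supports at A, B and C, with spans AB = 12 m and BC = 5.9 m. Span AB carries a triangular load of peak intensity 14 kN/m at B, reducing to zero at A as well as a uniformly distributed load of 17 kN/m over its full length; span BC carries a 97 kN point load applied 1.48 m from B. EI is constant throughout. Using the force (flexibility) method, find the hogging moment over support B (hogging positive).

M_B = 326.2 kN·m

Release continuity at B by inserting a hinge; the redundant is the internal moment M_B. The primary structure is two simply-supported spans AB and BC.
Rotations at B on the released spans (each span's end-slope, ×1/EI):
  span AB: triangular load, peak 14: w₀L³/(45EI) = 537.6/EI
  span AB: UDL 17: wL³/(24EI) = 1224/EI
  span BC: point load 97 at a = 1.48: Pab(L + b)/(6LEI) = 185/EI
  relative rotation θ_0 = (1762 + 185)/EI = 1947/EI
A unit hogging moment at B produces rotation L₁/(3EI) + L₂/(3EI) = 5.967/EI.
Slope continuity at B: θ_0 = M_B·5.967/EI, so M_B = 1947/5.967 = 326.2 kN·m (hogging).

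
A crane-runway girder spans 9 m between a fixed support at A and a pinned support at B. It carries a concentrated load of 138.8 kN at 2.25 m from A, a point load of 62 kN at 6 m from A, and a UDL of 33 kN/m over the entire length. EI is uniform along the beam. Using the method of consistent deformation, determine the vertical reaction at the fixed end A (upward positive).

R_A = 342.3 kN

Choose R_B as the redundant. The primary structure is the cantilever fixed at A.
Free-end deflection of the primary structure under the applied loading (downward +):
  point load 138.8 at a = 2.25: Pa²(3L − a)/(6EI) = 2899/EI
  point load 62 at a = 6: Pa²(3L − a)/(6EI) = 7812/EI
  UDL 33: wL⁴/(8EI) = 27064/EI
  δ_0 = 37775/EI
Flexibility coefficient — unit upward force at B: δ_{BB} = L³/(3EI) = 243/EI.
The prop prevents deflection at B: R_B = δ_0/δ_{BB} = 37775/243 = 155.5 kN.
Vertical equilibrium: R_A = ΣP − R_B = 497.8 − 155.5 = 342.3 kN.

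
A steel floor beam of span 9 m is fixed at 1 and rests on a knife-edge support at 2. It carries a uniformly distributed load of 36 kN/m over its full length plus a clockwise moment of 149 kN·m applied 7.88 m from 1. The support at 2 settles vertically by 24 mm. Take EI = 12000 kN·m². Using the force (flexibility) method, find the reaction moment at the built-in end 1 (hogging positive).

M_1 = 304.1 kN·m

Release the roller at 2. Primary structure: cantilever fixed at 1.
Downward deflection at the released point 2 due to the loads:
  UDL 36: wL⁴/(8EI) = 29524/EI
  clockwise couple 149 at a = 7.88: M₀a(2L − a)/(2EI) = 5941/EI
  δ_0 = 35466/EI
Flexibility coefficient — unit upward force at 2: δ_{22} = L³/(3EI) = 243/EI.
With EI = 12000 kN·m²: δ_0 = 2.9555 m and δ_{22} = 0.02025 m/kN.
Compatibility — the beam at 2 must follow the support down by 0.024 m: δ_0 − R_2·δ_{22} = 0.024, so R_2 = (2.9555 − 0.024)/0.02025 = 144.8 kN.
Moment equilibrium about 1: M_1 = Σ(load moments about 1) − R_2·L = 1607 − 144.8×9 = 304.1 kN·m.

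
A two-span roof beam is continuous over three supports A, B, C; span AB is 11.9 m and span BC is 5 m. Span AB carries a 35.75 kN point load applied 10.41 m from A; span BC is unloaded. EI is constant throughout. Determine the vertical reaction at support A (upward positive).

R_A = 1.892 kN

Take M_B as the redundant. Released structure: two simple spans AB and BC with a hinge at B.
Discontinuity in slope at B on the released structure — sum the simple-span end rotations:
  span AB: point load 35.75 at a = 10.41: Pab(L + a)/(6LEI) = 173.3/EI
  relative rotation θ_0 = (173.3 + 0)/EI = 173.3/EI
A unit hogging moment at B produces rotation L₁/(3EI) + L₂/(3EI) = 5.633/EI.
Slope continuity at B: θ_0 = M_B·5.633/EI, so M_B = 173.3/5.633 = 30.76 kN·m (hogging).
Span AB, ΣM about A with M_B applied at B: R_B^{AB}·11.9 = 372.2 + 30.76, so R_B^{AB} = 33.86 kN and R_A = 35.75 − 33.86 = 1.892 kN.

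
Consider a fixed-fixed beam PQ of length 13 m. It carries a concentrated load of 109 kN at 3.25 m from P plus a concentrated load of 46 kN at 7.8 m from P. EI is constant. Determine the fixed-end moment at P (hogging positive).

Take the two fixed-end moments M_P, M_Q as redundants; the released structure is the simple span PQ.
Simple-span end rotations at P and Q under the given loads:
  at P: point load 109 at a = 3.25: Pab(L + b)/(6LEI) = 1007/EI
  at Q: point load 109 at a = 3.25: Pab(L + a)/(6LEI) = 719.6/EI
  at P: point load 46 at a = 7.8: Pab(L + b)/(6LEI) = 435.3/EI
  at Q: point load 46 at a = 7.8: Pab(L + a)/(6LEI) = 497.5/EI
  θ_P0 = 1443/EI,  θ_Q0 = 1217/EI
Flexibility coefficients: a unit moment at one end gives L/(3EI) there and L/(6EI) at the far end, so f₁₁ = f₂₂ = 4.333/EI and f₁₂ = f₂₁ = 2.167/EI.
Compatibility — zero rotation at each built-in end:
  4.333 M_P + 2.167 M_Q = 1443
  2.167 M_P + 4.333 M_Q = 1217
Solving the pair gives M_P = 256.7 kN·m and M_Q = 152.5 kN·m (hogging).

M_P = 256.7 kN·m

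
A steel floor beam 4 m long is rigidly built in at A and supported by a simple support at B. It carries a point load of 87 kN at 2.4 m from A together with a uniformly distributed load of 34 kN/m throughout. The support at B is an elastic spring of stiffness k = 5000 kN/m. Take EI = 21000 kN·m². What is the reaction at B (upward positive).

Choose R_B as the redundant. The primary structure is the cantilever fixed at A.
Downward deflection at the released point B due to the loads:
  point load 87 at a = 2.4: Pa²(3L − a)/(6EI) = 801.8/EI
  UDL 34: wL⁴/(8EI) = 1088/EI
  δ_0 = 1890/EI
Flexibility coefficient — unit upward force at B: δ_{BB} = L³/(3EI) = 21.33/EI.
With EI = 21000 kN·m²: δ_0 = 0.08999 m and δ_{BB} = 0.001016 m/kN.
Compatibility — the spring shortens by R_B/k under the reaction it provides: δ_0 − R_B·δ_{BB} = R_B/k. With 1/k = 0.0002 m/kN, R_B = δ_0 / (δ_{BB} + 1/k) = 0.08999 / (0.001016 + 0.0002) = 74.01 kN.

R_B = 74.01 kN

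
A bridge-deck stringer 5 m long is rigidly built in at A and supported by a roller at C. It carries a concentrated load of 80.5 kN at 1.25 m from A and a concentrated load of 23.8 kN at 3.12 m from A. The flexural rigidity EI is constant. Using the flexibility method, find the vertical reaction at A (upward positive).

R_A = 86.37 kN

Release the roller at C. Primary structure: cantilever fixed at A.
Free-end deflection of the primary structure under the applied loading (downward +):
  point load 80.5 at a = 1.25: Pa²(3L − a)/(6EI) = 288.2/EI
  point load 23.8 at a = 3.12: Pa²(3L − a)/(6EI) = 458.7/EI
  δ_0 = 747/EI
Flexibility coefficient — unit upward force at C: δ_{CC} = L³/(3EI) = 41.67/EI.
The prop prevents deflection at C: R_C = δ_0/δ_{CC} = 747/41.67 = 17.93 kN.
Vertical equilibrium: R_A = ΣP − R_C = 104.3 − 17.93 = 86.37 kN.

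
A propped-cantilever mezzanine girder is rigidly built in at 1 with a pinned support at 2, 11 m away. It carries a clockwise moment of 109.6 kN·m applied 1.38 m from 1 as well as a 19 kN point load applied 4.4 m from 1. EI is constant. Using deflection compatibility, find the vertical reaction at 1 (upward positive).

R_1 = 11.53 kN

Choose R_2 as the redundant. The primary structure is the cantilever fixed at 1.
Free-end deflection of the primary structure under the applied loading (downward +):
  clockwise couple 109.6 at a = 1.38: M₀a(2L − a)/(2EI) = 1559/EI
  point load 19 at a = 4.4: Pa²(3L − a)/(6EI) = 1753/EI
  δ_0 = 3313/EI
Tip deflection under a unit load at 2: L³/(3EI) = 443.7/EI.
Compatibility at 2: δ_0 − R_2·δ_{22} = 0, so R_2 = 3313/443.7 = 7.467 kN.
Vertical equilibrium: R_1 = ΣP − R_2 = 19 − 7.467 = 11.53 kN.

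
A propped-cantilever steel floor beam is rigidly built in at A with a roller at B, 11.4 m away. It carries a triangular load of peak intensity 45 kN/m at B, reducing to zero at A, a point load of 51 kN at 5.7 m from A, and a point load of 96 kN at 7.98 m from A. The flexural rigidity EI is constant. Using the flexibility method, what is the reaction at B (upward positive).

Release the roller at B. Primary structure: cantilever fixed at A.
Primary-structure tip deflection at B by superposition:
  triangular load, peak 45 at the free end: 11w₀L⁴/(120EI) = 69670/EI
  point load 51 at a = 5.7: Pa²(3L − a)/(6EI) = 7871/EI
  point load 96 at a = 7.98: Pa²(3L − a)/(6EI) = 26715/EI
  δ_0 = 104256/EI
Tip deflection under a unit load at B: L³/(3EI) = 493.8/EI.
Compatibility at B: δ_0 − R_B·δ_{BB} = 0, so R_B = 104256/493.8 = 211.1 kN.

R_B = 211.1 kN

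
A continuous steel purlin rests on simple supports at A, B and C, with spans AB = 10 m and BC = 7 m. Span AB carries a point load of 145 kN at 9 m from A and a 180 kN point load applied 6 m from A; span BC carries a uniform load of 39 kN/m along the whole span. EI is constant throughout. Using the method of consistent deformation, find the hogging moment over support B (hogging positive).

Release continuity at B by inserting a hinge; the redundant is the internal moment M_B. The primary structure is two simply-supported spans AB and BC.
Discontinuity in slope at B on the released structure — sum the simple-span end rotations:
  span AB: point load 145 at a = 9: Pab(L + a)/(6LEI) = 413.2/EI
  span AB: point load 180 at a = 6: Pab(L + a)/(6LEI) = 1152/EI
  span BC: UDL 39: wL³/(24EI) = 557.4/EI
  relative rotation θ_0 = (1565 + 557.4)/EI = 2123/EI
A unit hogging moment at B produces rotation L₁/(3EI) + L₂/(3EI) = 5.667/EI.
Compatibility: M_B·(L₁+L₂)/(3EI) = θ_0, giving M_B = 374.6 kN·m (hogging).

M_B = 374.6 kN·m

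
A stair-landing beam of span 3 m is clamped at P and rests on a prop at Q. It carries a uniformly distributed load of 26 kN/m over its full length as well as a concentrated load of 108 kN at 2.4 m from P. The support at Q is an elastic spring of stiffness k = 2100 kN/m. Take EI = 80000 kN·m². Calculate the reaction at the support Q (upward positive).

R_Q = 20.12 kN

Choose R_Q as the redundant. The primary structure is the cantilever fixed at P.
Deflection at Q on the released cantilever, summing each load's contribution:
  UDL 26: wL⁴/(8EI) = 263.2/EI
  point load 108 at a = 2.4: Pa²(3L − a)/(6EI) = 684.3/EI
  δ_0 = 947.5/EI
Flexibility coefficient — unit upward force at Q: δ_{QQ} = L³/(3EI) = 9/EI.
With EI = 80000 kN·m²: δ_0 = 0.011844 m and δ_{QQ} = 0.000112 m/kN.
Compatibility — the spring shortens by R_Q/k under the reaction it provides: δ_0 − R_Q·δ_{QQ} = R_Q/k. With 1/k = 0.000476 m/kN, R_Q = δ_0 / (δ_{QQ} + 1/k) = 0.011844 / (0.000112 + 0.000476) = 20.12 kN.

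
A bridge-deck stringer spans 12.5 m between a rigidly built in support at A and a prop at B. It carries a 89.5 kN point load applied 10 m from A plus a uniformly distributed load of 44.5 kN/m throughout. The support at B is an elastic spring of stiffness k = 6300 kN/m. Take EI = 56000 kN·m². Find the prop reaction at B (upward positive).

R_B = 267.9 kN

Release the roller at B. Primary structure: cantilever fixed at A.
Free-end deflection of the primary structure under the applied loading (downward +):
  point load 89.5 at a = 10: Pa²(3L − a)/(6EI) = 41021/EI
  UDL 44.5: wL⁴/(8EI) = 135803/EI
  δ_0 = 176824/EI
Tip deflection under a unit load at B: L³/(3EI) = 651/EI.
With EI = 56000 kN·m²: δ_0 = 3.1576 m and δ_{BB} = 0.011626 m/kN.
Compatibility — the spring shortens by R_B/k under the reaction it provides: δ_0 − R_B·δ_{BB} = R_B/k. With 1/k = 0.000159 m/kN, R_B = δ_0 / (δ_{BB} + 1/k) = 3.1576 / (0.011626 + 0.000159) = 267.9 kN.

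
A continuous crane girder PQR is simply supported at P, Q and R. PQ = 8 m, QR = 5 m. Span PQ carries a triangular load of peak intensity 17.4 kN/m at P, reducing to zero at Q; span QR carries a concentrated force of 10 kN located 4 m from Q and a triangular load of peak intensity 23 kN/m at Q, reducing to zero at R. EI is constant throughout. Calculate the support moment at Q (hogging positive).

Insert a hinge at Q; M_Q is the redundant, and each span becomes simply supported.
Discontinuity in slope at Q on the released structure — sum the simple-span end rotations:
  span PQ: triangular load, peak 17.4: 7w₀L³/(360EI) = 173.2/EI
  span QR: point load 10 at a = 4: Pab(L + b)/(6LEI) = 8/EI
  span QR: triangular load, peak 23: w₀L³/(45EI) = 63.89/EI
  relative rotation θ_0 = (173.2 + 71.89)/EI = 245.1/EI
A unit hogging moment at Q produces rotation L₁/(3EI) + L₂/(3EI) = 4.333/EI.
Slope continuity at Q: θ_0 = M_Q·4.333/EI, so M_Q = 245.1/4.333 = 56.57 kN·m (hogging).

M_Q = 56.57 kN·m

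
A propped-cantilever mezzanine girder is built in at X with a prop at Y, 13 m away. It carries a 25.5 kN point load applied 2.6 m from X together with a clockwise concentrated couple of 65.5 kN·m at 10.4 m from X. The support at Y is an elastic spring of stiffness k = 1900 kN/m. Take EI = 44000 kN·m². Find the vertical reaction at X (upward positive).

R_X = 17.08 kN

Remove the prop at Y; the released (primary) structure is a cantilever built in at X.
Free-end deflection of the primary structure under the applied loading (downward +):
  point load 25.5 at a = 2.6: Pa²(3L − a)/(6EI) = 1046/EI
  clockwise couple 65.5 at a = 10.4: M₀a(2L − a)/(2EI) = 5313/EI
  δ_0 = 6359/EI
Tip deflection under a unit load at Y: L³/(3EI) = 732.3/EI.
With EI = 44000 kN·m²: δ_0 = 0.14453 m and δ_{YY} = 0.016644 m/kN.
Compatibility — the spring shortens by R_Y/k under the reaction it provides: δ_0 − R_Y·δ_{YY} = R_Y/k. With 1/k = 0.000526 m/kN, R_Y = δ_0 / (δ_{YY} + 1/k) = 0.14453 / (0.016644 + 0.000526) = 8.417 kN.
Vertical equilibrium: R_X = ΣP − R_Y = 25.5 − 8.417 = 17.08 kN.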